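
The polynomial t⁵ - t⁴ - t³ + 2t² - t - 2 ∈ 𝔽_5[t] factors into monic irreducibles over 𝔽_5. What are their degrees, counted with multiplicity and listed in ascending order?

1, 2, 2

Write h(t) = t⁵ - t⁴ - t³ + 2t² - t - 2.
Roots in 𝔽_5: h(0) = 3; h(1) = 3; h(2) = 2; h(3) = 3; h(4) = 0 → root.
Linear factors from roots: (t + 1).
Complete factorization: h(t) = (t + 1)·(t² + 2)·(t² - 2t - 1).
Factor degrees with multiplicity: 1 + 2 + 2 = 5.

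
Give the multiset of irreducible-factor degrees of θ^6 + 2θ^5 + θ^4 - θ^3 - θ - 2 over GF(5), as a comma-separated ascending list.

Write h(θ) = θ^6 + 2θ^5 + θ^4 - θ^3 - θ - 2.
Roots in GF(5): h(0) = 3; h(1) = 0 → root; h(2) = 2; h(3) = 4; h(4) = 0 → root.
Linear factors from roots: (θ - 1), (θ + 1).
Complete factorization: h(θ) = (θ + 1)·(θ - 1)·(θ^2 - 2)·(θ^2 + 2θ - 1).
Factor degrees with multiplicity: 1 + 1 + 2 + 2 = 6.

1, 1, 2, 2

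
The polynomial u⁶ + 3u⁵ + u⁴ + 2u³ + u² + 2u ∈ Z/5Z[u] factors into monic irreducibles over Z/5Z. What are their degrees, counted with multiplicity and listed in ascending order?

1, 1, 1, 1, 2

Write h(u) = u⁶ + 3u⁵ + u⁴ + 2u³ + u² + 2u.
Roots in Z/5Z: h(0) = 0 → root; h(1) = 0 → root; h(2) = 0 → root; h(3) = 3; h(4) = 1.
Linear factors from roots: (u), (u + 4), (u + 3).
Complete factorization: h(u) = (u)·(u + 3)·(u + 4)^2·(u² + 2u + 4).
Factor degrees with multiplicity: 1 + 1 + 1 + 1 + 2 = 6.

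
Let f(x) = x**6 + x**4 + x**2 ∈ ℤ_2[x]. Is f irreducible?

Check for roots in ℤ_2: f(0) = 0 → root; f(1) = 1.
f(0) = 0, so (x) divides f(x); f is reducible.

No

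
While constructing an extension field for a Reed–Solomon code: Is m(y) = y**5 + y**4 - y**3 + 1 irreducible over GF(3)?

Check for roots in GF(3): m(0) = 1; m(1) = 2; m(2) = 2.
No roots, so no linear factors.
Monic irreducibles of degree 2 over GF(3): y**2 + 1, y**2 + y - 1, y**2 - y - 1.
None of them divide m (all give nonzero remainder).
No irreducible factor of degree ≤ 2 exists, so m is irreducible over GF(3).

Yes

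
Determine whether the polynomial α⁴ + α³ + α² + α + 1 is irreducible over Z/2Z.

Write h(α) = α⁴ + α³ + α² + α + 1.
Check for roots in Z/2Z: h(0) = 1; h(1) = 1.
No roots, so no linear factors.
Monic irreducibles of degree 2 over GF(2): α² + α + 1.
None of them divide h (all give nonzero remainder).
No irreducible factor of degree ≤ 2 exists, so h is irreducible over GF(2).

Yes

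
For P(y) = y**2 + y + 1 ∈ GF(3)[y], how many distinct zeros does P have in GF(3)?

1

Evaluate at each of the 3 elements of GF(3):
P(0) = 1; P(1) = 0 → root; P(2) = 1.
Roots: {1}.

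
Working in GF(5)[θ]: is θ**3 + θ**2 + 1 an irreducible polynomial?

Yes

Write f(θ) = θ**3 + θ**2 + 1.
Check for roots in GF(5): f(0) = 1; f(1) = 3; f(2) = 3; f(3) = 2; f(4) = 1.
No roots. A degree-3 polynomial over a field with no linear factor is irreducible.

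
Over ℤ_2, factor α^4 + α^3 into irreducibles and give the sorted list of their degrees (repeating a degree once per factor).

1, 1, 1, 1

Write f(α) = α^4 + α^3.
Roots in ℤ_2: f(0) = 0 → root; f(1) = 0 → root.
Linear factors from roots: (α), (α + 1).
Complete factorization: f(α) = (α + 1)·(α)^3.
Factor degrees with multiplicity: 1 + 1 + 1 + 1 = 4.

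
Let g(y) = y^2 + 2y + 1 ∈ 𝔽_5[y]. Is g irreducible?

No

Check for roots in 𝔽_5: g(0) = 1; g(1) = 4; g(2) = 4; g(3) = 1; g(4) = 0 → root.
g(4) = 0, so (y − 4) divides g(y); g is reducible.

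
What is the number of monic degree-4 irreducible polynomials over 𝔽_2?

3

x^(2^4) − x is the product of all monic irreducibles of degree dividing 4; Möbius inversion gives N = (1/4) Σ μ(4/d)·2^d.
Divisors of 4: 1, 2, 4; μ(4/d) for each: 0, -1, 1.
Σ = − 2^2 + 2^4 = 12.
N = 12/4 = 3.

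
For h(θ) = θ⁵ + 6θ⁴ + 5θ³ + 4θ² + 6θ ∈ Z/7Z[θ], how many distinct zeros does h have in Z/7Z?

Evaluate at each of the 7 elements of Z/7Z:
h(0) = 0 → root; h(1) = 1; h(2) = 0 → root; h(3) = 1; h(4) = 0 → root; h(5) = 0 → root; h(6) = 5.
Roots: {0, 2, 4, 5}.

4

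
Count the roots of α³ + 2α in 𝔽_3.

Write f(α) = α³ + 2α.
Evaluate at each of the 3 elements of 𝔽_3:
f(0) = 0 → root; f(1) = 0 → root; f(2) = 0 → root.
Roots: {0, 1, 2}.

3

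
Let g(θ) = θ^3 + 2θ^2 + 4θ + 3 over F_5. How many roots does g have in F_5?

Evaluate at each of the 5 elements of F_5:
g(0) = 3; g(1) = 0 → root; g(2) = 2; g(3) = 0 → root; g(4) = 0 → root.
Roots: {1, 3, 4}.

3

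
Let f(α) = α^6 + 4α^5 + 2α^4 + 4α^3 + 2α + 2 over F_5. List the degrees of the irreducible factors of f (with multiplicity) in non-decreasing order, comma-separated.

Roots in F_5: f(0) = 2; f(1) = 0 → root; f(2) = 2; f(3) = 4; f(4) = 0 → root.
Linear factors from roots: (α + 4), (α + 1).
Complete factorization: f(α) = (α + 4)·(α + 1)^3·(α^2 + 2α + 3).
Factor degrees with multiplicity: 1 + 1 + 1 + 1 + 2 = 6.

1, 1, 1, 1, 2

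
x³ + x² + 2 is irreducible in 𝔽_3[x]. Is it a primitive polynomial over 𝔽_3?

No

Write f(x) = x³ + x² + 2.
|GF(3^3)^×| = 3^3 − 1 = 26. Prime factorization: 26 = 2·13.
f is primitive ⇔ x has order 26 in GF(3)[x]/(f), i.e. x^(26/q) ≠ 1 for each prime q | 26.
x^(13) mod f = 1
x^(2) mod f = x².
Since x^(13) = 1, the order of x divides 13 < 26; not primitive.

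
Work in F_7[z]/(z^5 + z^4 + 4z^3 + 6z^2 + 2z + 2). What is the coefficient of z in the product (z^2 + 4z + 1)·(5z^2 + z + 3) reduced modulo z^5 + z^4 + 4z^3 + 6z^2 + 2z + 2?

Multiply in F_7[z]: (z^2 + 4z + 1)·(5z^2 + z + 3) = 5z^4 + 5z^2 + 6z + 3.
Reduced: 5z^4 + 5z^2 + 6z + 3.

6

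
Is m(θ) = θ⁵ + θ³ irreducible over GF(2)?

No

Check for roots in GF(2): m(0) = 0 → root; m(1) = 0 → root.
m(0) = 0, so (θ) divides m(θ); m is reducible.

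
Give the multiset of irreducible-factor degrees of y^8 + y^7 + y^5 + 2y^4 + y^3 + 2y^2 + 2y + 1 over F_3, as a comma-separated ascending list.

Write f(y) = y^8 + y^7 + y^5 + 2y^4 + y^3 + 2y^2 + 2y + 1.
Roots in F_3: f(0) = 1; f(1) = 2; f(2) = 1.
Complete factorization: f(y) = (y^8 + y^7 + y^5 + 2y^4 + y^3 + 2y^2 + 2y + 1).
Factor degrees with multiplicity: 8 = 8.

8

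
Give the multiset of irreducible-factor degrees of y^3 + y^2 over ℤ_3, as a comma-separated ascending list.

Write f(y) = y^3 + y^2.
Roots in ℤ_3: f(0) = 0 → root; f(1) = 2; f(2) = 0 → root.
Linear factors from roots: (y), (y + 1).
Complete factorization: f(y) = (y + 1)·(y)^2.
Factor degrees with multiplicity: 1 + 1 + 1 = 3.

1, 1, 1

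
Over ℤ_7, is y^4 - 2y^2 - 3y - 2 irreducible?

No

Write m(y) = y^4 - 2y^2 - 3y - 2.
Check for roots in ℤ_7: m(0) = 5; m(1) = 1; m(2) = 0 → root; m(3) = 3; m(4) = 0 → root; m(5) = 5; m(6) = 0 → root.
m(2) = 0, so (y − 2) divides m(y); m is reducible.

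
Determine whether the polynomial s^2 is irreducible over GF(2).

No

Write f(s) = s^2.
Check for roots in GF(2): f(0) = 0 → root; f(1) = 1.
f(0) = 0, so (s) divides f(s); f is reducible.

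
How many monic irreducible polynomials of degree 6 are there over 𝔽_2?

By the necklace-counting formula, N_2(6) = (1/6) Σ_{d|6} μ(6/d)·2^d.
Divisors of 6: 1, 2, 3, 6; μ(6/d) for each: 1, -1, -1, 1.
Σ = 2^1 − 2^2 − 2^3 + 2^6 = 54.
N = 54/6 = 9.

9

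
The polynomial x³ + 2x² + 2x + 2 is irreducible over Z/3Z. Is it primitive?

Write f(x) = x³ + 2x² + 2x + 2.
|GF(3^3)^×| = 3^3 − 1 = 26. Prime factorization: 26 = 2·13.
f is primitive ⇔ x has order 26 in GF(3)[x]/(f), i.e. x^(26/q) ≠ 1 for each prime q | 26.
x^(13) mod f = 1
x^(2) mod f = x².
Since x^(13) = 1, the order of x divides 13 < 26; not primitive.

No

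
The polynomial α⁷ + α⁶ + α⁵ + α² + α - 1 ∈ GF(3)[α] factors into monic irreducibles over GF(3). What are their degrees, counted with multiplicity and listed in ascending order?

3, 4

Write g(α) = α⁷ + α⁶ + α⁵ + α² + α - 1.
Roots in GF(3): g(0) = 2; g(1) = 1; g(2) = 1.
Complete factorization: g(α) = (α³ + α² - α + 1)·(α⁴ - α² - 1).
Factor degrees with multiplicity: 3 + 4 = 7.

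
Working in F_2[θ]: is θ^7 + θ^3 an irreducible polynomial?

No

Write P(θ) = θ^7 + θ^3.
Check for roots in F_2: P(0) = 0 → root; P(1) = 0 → root.
P(0) = 0, so (θ) divides P(θ); P is reducible.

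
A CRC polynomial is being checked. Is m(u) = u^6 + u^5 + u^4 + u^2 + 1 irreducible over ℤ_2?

Check for roots in ℤ_2: m(0) = 1; m(1) = 1.
No roots, so no linear factors.
Monic irreducibles of degree 2 over GF(2): u^2 + u + 1.
None of them divide m (all give nonzero remainder).
Monic irreducibles of degree 3 over GF(2): u^3 + u + 1, u^3 + u^2 + 1.
None of them divide m (all give nonzero remainder).
No irreducible factor of degree ≤ 3 exists, so m is irreducible over GF(2).

Yes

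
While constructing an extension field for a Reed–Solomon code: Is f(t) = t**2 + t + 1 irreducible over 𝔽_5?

Yes

Check for roots in 𝔽_5: f(0) = 1; f(1) = 3; f(2) = 2; f(3) = 3; f(4) = 1.
No roots. A degree-2 polynomial over a field with no linear factor is irreducible.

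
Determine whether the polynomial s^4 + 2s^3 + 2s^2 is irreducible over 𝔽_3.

Write m(s) = s^4 + 2s^3 + 2s^2.
Check for roots in 𝔽_3: m(0) = 0 → root; m(1) = 2; m(2) = 1.
m(0) = 0, so (s) divides m(s); m is reducible.

No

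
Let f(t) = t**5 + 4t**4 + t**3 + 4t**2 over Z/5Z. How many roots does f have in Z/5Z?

Evaluate at each of the 5 elements of Z/5Z:
f(0) = 0 → root; f(1) = 0 → root; f(2) = 0 → root; f(3) = 0 → root; f(4) = 1.
Roots: {0, 1, 2, 3}.

4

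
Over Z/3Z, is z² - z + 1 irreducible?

Write P(z) = z² - z + 1.
Check for roots in Z/3Z: P(0) = 1; P(1) = 1; P(2) = 0 → root.
P(2) = 0, so (z − 2) divides P(z); P is reducible.

No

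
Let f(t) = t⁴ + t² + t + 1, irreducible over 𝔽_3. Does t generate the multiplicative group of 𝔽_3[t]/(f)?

No

|GF(3^4)^×| = 3^4 − 1 = 80. Prime factorization: 80 = 2^4·5.
f is primitive ⇔ t has order 80 in GF(3)[t]/(f), i.e. t^(80/q) ≠ 1 for each prime q | 80.
t^(40) mod f = 1
t^(16) mod f = t³ + 2.
Since t^(40) = 1, the order of t divides 40 < 80; not primitive.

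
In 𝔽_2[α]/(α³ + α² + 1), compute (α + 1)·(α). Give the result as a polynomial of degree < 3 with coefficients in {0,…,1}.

α^2 + α

Multiply in 𝔽_2[α]: (α + 1)·(α) = α² + α.
Reduced: α² + α.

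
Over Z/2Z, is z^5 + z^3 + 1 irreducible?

Write f(z) = z^5 + z^3 + 1.
Check for roots in Z/2Z: f(0) = 1; f(1) = 1.
No roots, so no linear factors.
Monic irreducibles of degree 2 over GF(2): z^2 + z + 1.
None of them divide f (all give nonzero remainder).
No irreducible factor of degree ≤ 2 exists, so f is irreducible over GF(2).

Yes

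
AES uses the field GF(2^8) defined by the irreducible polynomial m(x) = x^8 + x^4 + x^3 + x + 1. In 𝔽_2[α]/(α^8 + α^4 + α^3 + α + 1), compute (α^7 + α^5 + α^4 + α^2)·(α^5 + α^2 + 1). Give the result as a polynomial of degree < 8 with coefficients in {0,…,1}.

α^5 + α + 1

Multiply in 𝔽_2[α]: (α^7 + α^5 + α^4 + α^2)·(α^5 + α^2 + 1) = α^12 + α^10 + α^7 + α^6 + α^5 + α^2.
Reduce using α^8 ≡ α^4 + α^3 + α + 1 (mod α^8 + α^4 + α^3 + α + 1).
Reduced: α^5 + α + 1.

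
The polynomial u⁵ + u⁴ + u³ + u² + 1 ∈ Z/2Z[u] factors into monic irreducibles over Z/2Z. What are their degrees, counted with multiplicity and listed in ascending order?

5

Write f(u) = u⁵ + u⁴ + u³ + u² + 1.
Roots in Z/2Z: f(0) = 1; f(1) = 1.
Complete factorization: f(u) = (u⁵ + u⁴ + u³ + u² + 1).
Factor degrees with multiplicity: 5 = 5.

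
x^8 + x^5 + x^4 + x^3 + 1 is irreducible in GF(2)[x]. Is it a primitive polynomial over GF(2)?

No

Write f(x) = x^8 + x^5 + x^4 + x^3 + 1.
|GF(2^8)^×| = 2^8 − 1 = 255. Prime factorization: 255 = 3·5·17.
f is primitive ⇔ x has order 255 in GF(2)[x]/(f), i.e. x^(255/q) ≠ 1 for each prime q | 255.
x^(85) mod f = 1
x^(51) mod f = 1
x^(15) mod f = x^6 + x^3 + x^2 + x.
Since x^(85) = 1, the order of x divides 85 < 255; not primitive.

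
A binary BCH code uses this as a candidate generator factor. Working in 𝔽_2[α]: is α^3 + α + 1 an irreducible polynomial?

Yes

Write g(α) = α^3 + α + 1.
Check for roots in 𝔽_2: g(0) = 1; g(1) = 1.
No roots. A degree-3 polynomial over a field with no linear factor is irreducible.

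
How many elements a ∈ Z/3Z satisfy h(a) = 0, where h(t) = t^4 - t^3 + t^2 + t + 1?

Evaluate at each of the 3 elements of Z/3Z:
h(0) = 1; h(1) = 0 → root; h(2) = 0 → root.
Roots: {1, 2}.

2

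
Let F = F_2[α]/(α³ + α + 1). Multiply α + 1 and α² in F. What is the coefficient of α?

1

Multiply in F_2[α]: (α + 1)·(α²) = α³ + α².
Reduce using α³ ≡ α + 1 (mod α³ + α + 1).
Reduced: α² + α + 1.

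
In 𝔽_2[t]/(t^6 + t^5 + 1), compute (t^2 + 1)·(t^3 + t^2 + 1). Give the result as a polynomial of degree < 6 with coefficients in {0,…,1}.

Multiply in 𝔽_2[t]: (t^2 + 1)·(t^3 + t^2 + 1) = t^5 + t^4 + t^3 + 1.
Reduced: t^5 + t^4 + t^3 + 1.

t^5 + t^4 + t^3 + 1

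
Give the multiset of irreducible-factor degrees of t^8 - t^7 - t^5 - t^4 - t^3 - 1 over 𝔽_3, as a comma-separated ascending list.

8

Write f(t) = t^8 - t^7 - t^5 - t^4 - t^3 - 1.
Roots in 𝔽_3: f(0) = 2; f(1) = 2; f(2) = 2.
Complete factorization: f(t) = (t^8 - t^7 - t^5 - t^4 - t^3 - 1).
Factor degrees with multiplicity: 8 = 8.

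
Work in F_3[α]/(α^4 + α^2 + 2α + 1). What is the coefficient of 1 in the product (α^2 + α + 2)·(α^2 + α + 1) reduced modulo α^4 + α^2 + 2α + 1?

1

Multiply in F_3[α]: (α^2 + α + 2)·(α^2 + α + 1) = α^4 + 2α^3 + α^2 + 2.
Reduce using α^4 ≡ 2α^2 + α + 2 (mod α^4 + α^2 + 2α + 1).
Reduced: 2α^3 + α + 1.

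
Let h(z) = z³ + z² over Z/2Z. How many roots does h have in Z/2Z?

Evaluate at each of the 2 elements of Z/2Z:
h(0) = 0 → root; h(1) = 0 → root.
Roots: {0, 1}.

2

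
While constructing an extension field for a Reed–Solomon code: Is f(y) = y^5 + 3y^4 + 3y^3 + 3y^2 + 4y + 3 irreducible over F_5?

Check for roots in F_5: f(0) = 3; f(1) = 2; f(2) = 2; f(3) = 4; f(4) = 1.
No roots, so no linear factors.
Degree-2 irreducible divisors: test the 10 monic irreducibles of degree 2 over GF(5).
None of them divide f (all give nonzero remainder).
No irreducible factor of degree ≤ 2 exists, so f is irreducible over GF(5).

Yes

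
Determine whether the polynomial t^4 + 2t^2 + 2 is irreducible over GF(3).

Yes

Write f(t) = t^4 + 2t^2 + 2.
Check for roots in GF(3): f(0) = 2; f(1) = 2; f(2) = 2.
No roots, so no linear factors.
Monic irreducibles of degree 2 over GF(3): t^2 + 1, t^2 + t + 2, t^2 + 2t + 2.
None of them divide f (all give nonzero remainder).
No irreducible factor of degree ≤ 2 exists, so f is irreducible over GF(3).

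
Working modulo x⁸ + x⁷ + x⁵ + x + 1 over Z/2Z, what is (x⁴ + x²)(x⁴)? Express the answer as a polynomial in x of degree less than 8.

x^7 + x^6 + x^5 + x + 1

Multiply in Z/2Z[x]: (x⁴ + x²)·(x⁴) = x⁸ + x⁶.
Reduce using x⁸ ≡ x⁷ + x⁵ + x + 1 (mod x⁸ + x⁷ + x⁵ + x + 1).
Reduced: x⁷ + x⁶ + x⁵ + x + 1.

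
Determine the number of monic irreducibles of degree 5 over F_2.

x^(2^5) − x is the product of all monic irreducibles of degree dividing 5; Möbius inversion gives N = (1/5) Σ μ(5/d)·2^d.
Divisors of 5: 1, 5; μ(5/d) for each: -1, 1.
Σ = − 2^1 + 2^5 = 30.
N = 30/5 = 6.

6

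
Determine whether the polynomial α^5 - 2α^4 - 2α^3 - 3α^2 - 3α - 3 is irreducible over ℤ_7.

Yes

Write g(α) = α^5 - 2α^4 - 2α^3 - 3α^2 - 3α - 3.
Check for roots in ℤ_7: g(0) = 4; g(1) = 2; g(2) = 5; g(3) = 2; g(4) = 6; g(5) = 6; g(6) = 3.
No roots, so no linear factors.
Degree-2 irreducible divisors: test the 21 monic irreducibles of degree 2 over GF(7).
None of them divide g (all give nonzero remainder).
No irreducible factor of degree ≤ 2 exists, so g is irreducible over GF(7).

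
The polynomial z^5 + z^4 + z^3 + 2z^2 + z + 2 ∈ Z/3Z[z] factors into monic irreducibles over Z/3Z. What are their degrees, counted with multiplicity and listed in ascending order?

5

Write f(z) = z^5 + z^4 + z^3 + 2z^2 + z + 2.
Roots in Z/3Z: f(0) = 2; f(1) = 2; f(2) = 2.
Complete factorization: f(z) = (z^5 + z^4 + z^3 + 2z^2 + z + 2).
Factor degrees with multiplicity: 5 = 5.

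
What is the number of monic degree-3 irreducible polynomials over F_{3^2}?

240

The number of monic irreducibles of degree 3 over GF(9) is (1/3)·Σ_{d∣3} μ(3/d) 9^d.
Divisors of 3: 1, 3; μ(3/d) for each: -1, 1.
Σ = − 9^1 + 9^3 = 720.
N = 720/3 = 240.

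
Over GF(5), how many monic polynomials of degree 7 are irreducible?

11160

x^(5^7) − x is the product of all monic irreducibles of degree dividing 7; Möbius inversion gives N = (1/7) Σ μ(7/d)·5^d.
Divisors of 7: 1, 7; μ(7/d) for each: -1, 1.
Σ = − 5^1 + 5^7 = 78120.
N = 78120/7 = 11160.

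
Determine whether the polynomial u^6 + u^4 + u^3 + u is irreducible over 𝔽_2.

Write m(u) = u^6 + u^4 + u^3 + u.
Check for roots in 𝔽_2: m(0) = 0 → root; m(1) = 0 → root.
m(0) = 0, so (u) divides m(u); m is reducible.

No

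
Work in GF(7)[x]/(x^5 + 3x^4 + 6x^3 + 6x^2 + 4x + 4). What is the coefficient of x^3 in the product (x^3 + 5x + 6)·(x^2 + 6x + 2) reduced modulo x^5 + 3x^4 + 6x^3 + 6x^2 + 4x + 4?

1

Multiply in GF(7)[x]: (x^3 + 5x + 6)·(x^2 + 6x + 2) = x^5 + 6x^4 + x^2 + 4x + 5.
Reduce using x^5 ≡ 4x^4 + x^3 + x^2 + 3x + 3 (mod x^5 + 3x^4 + 6x^3 + 6x^2 + 4x + 4).
Reduced: 3x^4 + x^3 + 2x^2 + 1.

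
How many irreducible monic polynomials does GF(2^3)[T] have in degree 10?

107370900

The number of monic irreducibles of degree 10 over GF(8) is (1/10)·Σ_{d∣10} μ(10/d) 8^d.
Divisors of 10: 1, 2, 5, 10; μ(10/d) for each: 1, -1, -1, 1.
Σ = 8^1 − 8^2 − 8^5 + 8^10 = 1073709000.
N = 1073709000/10 = 107370900.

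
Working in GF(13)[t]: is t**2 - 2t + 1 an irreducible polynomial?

Write g(t) = t**2 - 2t + 1.
Check each element of GF(13) for a root: g(0)=1, g(1)=0, g(2)=1, g(3)=4, g(4)=9, g(5)=3, g(6)=12, g(7)=10, g(8)=10, g(9)=12, g(10)=3, g(11)=9, g(12)=4.
g(1) = 0, so (t − 1) divides g(t); g is reducible.

No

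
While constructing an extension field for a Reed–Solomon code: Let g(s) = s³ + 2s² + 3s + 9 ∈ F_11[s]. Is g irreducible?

Yes

Check each element of F_11 for a root: g(0)=9, g(1)=4, g(2)=9, g(3)=8, g(4)=7, g(5)=1, g(6)=7, g(7)=9, g(8)=2, g(9)=3, g(10)=7.
No roots. A degree-3 polynomial over a field with no linear factor is irreducible.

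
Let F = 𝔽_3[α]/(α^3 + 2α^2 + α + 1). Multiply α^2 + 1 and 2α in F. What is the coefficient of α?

Multiply in 𝔽_3[α]: (α^2 + 1)·(2α) = 2α^3 + 2α.
Reduce using α^3 ≡ α^2 + 2α + 2 (mod α^3 + 2α^2 + α + 1).
Reduced: 2α^2 + 1.

0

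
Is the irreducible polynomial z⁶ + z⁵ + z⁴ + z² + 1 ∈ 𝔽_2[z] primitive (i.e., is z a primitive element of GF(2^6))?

No

Write f(z) = z⁶ + z⁵ + z⁴ + z² + 1.
|GF(2^6)^×| = 2^6 − 1 = 63. Prime factorization: 63 = 3^2·7.
f is primitive ⇔ z has order 63 in GF(2)[z]/(f), i.e. z^(63/q) ≠ 1 for each prime q | 63.
z^(21) mod f = 1
z^(9) mod f = z³ + 1.
Since z^(21) = 1, the order of z divides 21 < 63; not primitive.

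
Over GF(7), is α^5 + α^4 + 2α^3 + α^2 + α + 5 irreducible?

Yes

Write f(α) = α^5 + α^4 + 2α^3 + α^2 + α + 5.
Check for roots in GF(7): f(0) = 5; f(1) = 4; f(2) = 5; f(3) = 3; f(4) = 5; f(5) = 3; f(6) = 3.
No roots, so no linear factors.
Degree-2 irreducible divisors: test the 21 monic irreducibles of degree 2 over GF(7).
None of them divide f (all give nonzero remainder).
No irreducible factor of degree ≤ 2 exists, so f is irreducible over GF(7).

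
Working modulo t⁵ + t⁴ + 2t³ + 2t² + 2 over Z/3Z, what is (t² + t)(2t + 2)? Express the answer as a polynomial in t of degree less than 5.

Multiply in Z/3Z[t]: (t² + t)·(2t + 2) = 2t³ + t² + 2t.
Reduced: 2t³ + t² + 2t.

2t^3 + t^2 + 2t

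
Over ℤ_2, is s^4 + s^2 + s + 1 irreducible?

No

Write P(s) = s^4 + s^2 + s + 1.
Check for roots in ℤ_2: P(0) = 1; P(1) = 0 → root.
P(1) = 0, so (s − 1) divides P(s); P is reducible.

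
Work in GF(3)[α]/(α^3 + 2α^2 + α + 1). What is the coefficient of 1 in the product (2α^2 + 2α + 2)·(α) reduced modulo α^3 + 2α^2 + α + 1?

Multiply in GF(3)[α]: (2α^2 + 2α + 2)·(α) = 2α^3 + 2α^2 + 2α.
Reduce using α^3 ≡ α^2 + 2α + 2 (mod α^3 + 2α^2 + α + 1).
Reduced: α^2 + 1.

1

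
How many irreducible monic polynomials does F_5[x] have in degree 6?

2580

x^(5^6) − x is the product of all monic irreducibles of degree dividing 6; Möbius inversion gives N = (1/6) Σ μ(6/d)·5^d.
Divisors of 6: 1, 2, 3, 6; μ(6/d) for each: 1, -1, -1, 1.
Σ = 5^1 − 5^2 − 5^3 + 5^6 = 15480.
N = 15480/6 = 2580.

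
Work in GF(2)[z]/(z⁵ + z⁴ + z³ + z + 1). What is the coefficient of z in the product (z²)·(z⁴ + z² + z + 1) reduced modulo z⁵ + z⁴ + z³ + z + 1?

0

Multiply in GF(2)[z]: (z²)·(z⁴ + z² + z + 1) = z⁶ + z⁴ + z³ + z².
Reduce using z⁵ ≡ z⁴ + z³ + z + 1 (mod z⁵ + z⁴ + z³ + z + 1).
Reduced: z⁴ + 1.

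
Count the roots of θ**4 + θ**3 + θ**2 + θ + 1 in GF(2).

Write h(θ) = θ**4 + θ**3 + θ**2 + θ + 1.
Evaluate at each of the 2 elements of GF(2):
h(0) = 1; h(1) = 1.
No element is a root.

0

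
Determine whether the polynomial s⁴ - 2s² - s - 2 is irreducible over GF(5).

Write P(s) = s⁴ - 2s² - s - 2.
Check for roots in GF(5): P(0) = 3; P(1) = 1; P(2) = 4; P(3) = 3; P(4) = 3.
No roots, so no linear factors.
Degree-2 irreducible divisors: test the 10 monic irreducibles of degree 2 over GF(5).
None of them divide P (all give nonzero remainder).
No irreducible factor of degree ≤ 2 exists, so P is irreducible over GF(5).

Yes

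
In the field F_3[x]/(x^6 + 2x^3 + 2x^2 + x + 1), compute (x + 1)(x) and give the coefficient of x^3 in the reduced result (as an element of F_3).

0

Multiply in F_3[x]: (x + 1)·(x) = x^2 + x.
Reduced: x^2 + x.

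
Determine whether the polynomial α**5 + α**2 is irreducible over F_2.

Write h(α) = α**5 + α**2.
Check for roots in F_2: h(0) = 0 → root; h(1) = 0 → root.
h(0) = 0, so (α) divides h(α); h is reducible.

No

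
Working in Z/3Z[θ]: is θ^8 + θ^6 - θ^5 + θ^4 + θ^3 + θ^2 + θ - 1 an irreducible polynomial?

Yes

Write g(θ) = θ^8 + θ^6 - θ^5 + θ^4 + θ^3 + θ^2 + θ - 1.
Check for roots in Z/3Z: g(0) = 2; g(1) = 1; g(2) = 2.
No roots, so no linear factors.
Monic irreducibles of degree 2 over GF(3): θ^2 + 1, θ^2 + θ - 1, θ^2 - θ - 1.
None of them divide g (all give nonzero remainder).
Degree-3 irreducible divisors: test the 8 monic irreducibles of degree 3 over GF(3).
None of them divide g (all give nonzero remainder).
Degree-4 irreducible divisors: test the 18 monic irreducibles of degree 4 over GF(3).
None of them divide g (all give nonzero remainder).
No irreducible factor of degree ≤ 4 exists, so g is irreducible over GF(3).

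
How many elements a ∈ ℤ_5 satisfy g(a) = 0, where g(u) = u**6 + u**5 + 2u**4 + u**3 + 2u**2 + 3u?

4

Evaluate at each of the 5 elements of ℤ_5:
g(0) = 0 → root; g(1) = 0 → root; g(2) = 0 → root; g(3) = 3; g(4) = 0 → root.
Roots: {0, 1, 2, 4}.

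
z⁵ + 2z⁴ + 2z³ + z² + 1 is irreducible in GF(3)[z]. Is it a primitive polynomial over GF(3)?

Yes

Write f(z) = z⁵ + 2z⁴ + 2z³ + z² + 1.
|GF(3^5)^×| = 3^5 − 1 = 242. Prime factorization: 242 = 2·11^2.
f is primitive ⇔ z has order 242 in GF(3)[z]/(f), i.e. z^(242/q) ≠ 1 for each prime q | 242.
z^(121) mod f = 2.
z^(22) mod f = z⁴ + z³ + z² + 1.
None equal 1, so z has full order 242; f is primitive.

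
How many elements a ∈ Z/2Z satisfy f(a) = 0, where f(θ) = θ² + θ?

Evaluate at each of the 2 elements of Z/2Z:
f(0) = 0 → root; f(1) = 0 → root.
Roots: {0, 1}.

2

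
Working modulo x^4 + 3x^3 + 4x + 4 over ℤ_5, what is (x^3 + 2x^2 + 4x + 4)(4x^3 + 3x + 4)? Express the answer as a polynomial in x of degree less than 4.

2x^3 + 2

Multiply in ℤ_5[x]: (x^3 + 2x^2 + 4x + 4)·(4x^3 + 3x + 4) = 4x^6 + 3x^5 + 4x^4 + x^3 + 3x + 1.
Reduce using x^4 ≡ 2x^3 + x + 1 (mod x^4 + 3x^3 + 4x + 4).
Reduced: 2x^3 + 2.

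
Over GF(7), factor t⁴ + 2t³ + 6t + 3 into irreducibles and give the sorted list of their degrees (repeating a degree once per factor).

2, 2

Write h(t) = t⁴ + 2t³ + 6t + 3.
Complete factorization: h(t) = (t² + 3t + 6)·(t² + 6t + 4).
Factor degrees with multiplicity: 2 + 2 = 4.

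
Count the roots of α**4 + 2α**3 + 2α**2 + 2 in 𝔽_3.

Write f(α) = α**4 + 2α**3 + 2α**2 + 2.
Evaluate at each of the 3 elements of 𝔽_3:
f(0) = 2; f(1) = 1; f(2) = 0 → root.
Roots: {2}.

1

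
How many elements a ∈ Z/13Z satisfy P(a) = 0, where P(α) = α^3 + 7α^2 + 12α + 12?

Evaluate at each of the 13 elements of Z/13Z:
P(0) = 12; P(1) = 6; P(2) = 7; P(3) = 8; P(4) = 2; P(5) = 8; P(6) = 6; P(7) = 2; P(8) = 2; P(9) = 12; P(10) = 12; P(11) = 8; P(12) = 6.
No element is a root.

0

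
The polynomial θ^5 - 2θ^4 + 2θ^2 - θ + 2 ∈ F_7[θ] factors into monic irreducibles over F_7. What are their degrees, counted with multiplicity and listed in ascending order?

Write f(θ) = θ^5 - 2θ^4 + 2θ^2 - θ + 2.
Linear factors from roots: (θ - 3).
Complete factorization: f(θ) = (θ - 3)·(θ^2 + 3θ - 1)·(θ^2 - 2θ + 3).
Factor degrees with multiplicity: 1 + 2 + 2 = 5.

1, 2, 2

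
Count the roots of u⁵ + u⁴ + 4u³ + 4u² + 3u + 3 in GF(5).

Write h(u) = u⁵ + u⁴ + 4u³ + 4u² + 3u + 3.
Evaluate at each of the 5 elements of GF(5):
h(0) = 3; h(1) = 1; h(2) = 0 → root; h(3) = 0 → root; h(4) = 0 → root.
Roots: {2, 3, 4}.

3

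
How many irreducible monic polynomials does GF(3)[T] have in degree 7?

x^(3^7) − x is the product of all monic irreducibles of degree dividing 7; Möbius inversion gives N = (1/7) Σ μ(7/d)·3^d.
Divisors of 7: 1, 7; μ(7/d) for each: -1, 1.
Σ = − 3^1 + 3^7 = 2184.
N = 2184/7 = 312.

312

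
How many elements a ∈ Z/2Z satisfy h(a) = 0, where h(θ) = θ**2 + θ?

Evaluate at each of the 2 elements of Z/2Z:
h(0) = 0 → root; h(1) = 0 → root.
Roots: {0, 1}.

2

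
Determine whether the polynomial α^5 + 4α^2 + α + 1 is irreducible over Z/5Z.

Yes

Write g(α) = α^5 + 4α^2 + α + 1.
Check for roots in Z/5Z: g(0) = 1; g(1) = 2; g(2) = 1; g(3) = 3; g(4) = 3.
No roots, so no linear factors.
Degree-2 irreducible divisors: test the 10 monic irreducibles of degree 2 over GF(5).
None of them divide g (all give nonzero remainder).
No irreducible factor of degree ≤ 2 exists, so g is irreducible over GF(5).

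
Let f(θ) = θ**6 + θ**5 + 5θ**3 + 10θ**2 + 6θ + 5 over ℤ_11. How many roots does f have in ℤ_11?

2

Evaluate at each of the 11 elements of ℤ_11:
f(0) = 5; f(1) = 6; f(2) = 6; f(3) = 10; f(4) = 8; f(5) = 3; f(6) = 0 → root; f(7) = 0 → root; f(8) = 10; f(9) = 3; f(10) = 4.
Roots: {6, 7}.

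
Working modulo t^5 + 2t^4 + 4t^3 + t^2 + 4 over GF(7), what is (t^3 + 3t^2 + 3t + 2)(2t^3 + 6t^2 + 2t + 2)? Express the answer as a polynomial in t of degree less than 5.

2t^4 + 3t^3 + 2t^2 + 2t

Multiply in GF(7)[t]: (t^3 + 3t^2 + 3t + 2)·(2t^3 + 6t^2 + 2t + 2) = 2t^6 + 5t^5 + 5t^4 + 2t^3 + 3t^2 + 3t + 4.
Reduce using t^5 ≡ 5t^4 + 3t^3 + 6t^2 + 3 (mod t^5 + 2t^4 + 4t^3 + t^2 + 4).
Reduced: 2t^4 + 3t^3 + 2t^2 + 2t.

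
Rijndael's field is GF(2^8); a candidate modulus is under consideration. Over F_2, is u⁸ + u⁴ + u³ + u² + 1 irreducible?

Write g(u) = u⁸ + u⁴ + u³ + u² + 1.
Check for roots in F_2: g(0) = 1; g(1) = 1.
No roots, so no linear factors.
Monic irreducibles of degree 2 over GF(2): u² + u + 1.
None of them divide g (all give nonzero remainder).
Monic irreducibles of degree 3 over GF(2): u³ + u + 1, u³ + u² + 1.
None of them divide g (all give nonzero remainder).
Monic irreducibles of degree 4 over GF(2): u⁴ + u + 1, u⁴ + u³ + 1, u⁴ + u³ + u² + u + 1.
None of them divide g (all give nonzero remainder).
No irreducible factor of degree ≤ 4 exists, so g is irreducible over GF(2).

Yes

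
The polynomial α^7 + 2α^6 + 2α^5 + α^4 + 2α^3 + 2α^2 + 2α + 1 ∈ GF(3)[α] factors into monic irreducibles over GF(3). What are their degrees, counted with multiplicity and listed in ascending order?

7

Write g(α) = α^7 + 2α^6 + 2α^5 + α^4 + 2α^3 + 2α^2 + 2α + 1.
Roots in GF(3): g(0) = 1; g(1) = 1; g(2) = 2.
Complete factorization: g(α) = (α^7 + 2α^6 + 2α^5 + α^4 + 2α^3 + 2α^2 + 2α + 1).
Factor degrees with multiplicity: 7 = 7.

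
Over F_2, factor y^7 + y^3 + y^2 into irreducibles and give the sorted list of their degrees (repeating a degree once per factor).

Write f(y) = y^7 + y^3 + y^2.
Roots in F_2: f(0) = 0 → root; f(1) = 1.
Linear factors from roots: (y).
Complete factorization: f(y) = (y)^2·(y^2 + y + 1)·(y^3 + y^2 + 1).
Factor degrees with multiplicity: 1 + 1 + 2 + 3 = 7.

1, 1, 2, 3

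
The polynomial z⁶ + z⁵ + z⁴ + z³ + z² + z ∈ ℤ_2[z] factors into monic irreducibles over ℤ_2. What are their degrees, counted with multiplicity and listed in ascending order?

Write g(z) = z⁶ + z⁵ + z⁴ + z³ + z² + z.
Roots in ℤ_2: g(0) = 0 → root; g(1) = 0 → root.
Linear factors from roots: (z), (z + 1).
Complete factorization: g(z) = (z)·(z + 1)·(z² + z + 1)^2.
Factor degrees with multiplicity: 1 + 1 + 2 + 2 = 6.

1, 1, 2, 2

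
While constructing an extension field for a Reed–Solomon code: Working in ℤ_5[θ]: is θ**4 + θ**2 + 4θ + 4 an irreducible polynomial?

No

Write g(θ) = θ**4 + θ**2 + 4θ + 4.
Check for roots in ℤ_5: g(0) = 4; g(1) = 0 → root; g(2) = 2; g(3) = 1; g(4) = 2.
g(1) = 0, so (θ − 1) divides g(θ); g is reducible.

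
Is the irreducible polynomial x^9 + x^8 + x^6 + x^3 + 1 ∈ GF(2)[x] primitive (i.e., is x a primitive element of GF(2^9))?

No

Write f(x) = x^9 + x^8 + x^6 + x^3 + 1.
|GF(2^9)^×| = 2^9 − 1 = 511. Prime factorization: 511 = 7·73.
f is primitive ⇔ x has order 511 in GF(2)[x]/(f), i.e. x^(511/q) ≠ 1 for each prime q | 511.
x^(73) mod f = 1
x^(7) mod f = x^7.
Since x^(73) = 1, the order of x divides 73 < 511; not primitive.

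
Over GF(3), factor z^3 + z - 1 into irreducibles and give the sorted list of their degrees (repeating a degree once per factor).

1, 2

Write h(z) = z^3 + z - 1.
Roots in GF(3): h(0) = 2; h(1) = 1; h(2) = 0 → root.
Linear factors from roots: (z + 1).
Complete factorization: h(z) = (z + 1)·(z^2 - z - 1).
Factor degrees with multiplicity: 1 + 2 = 3.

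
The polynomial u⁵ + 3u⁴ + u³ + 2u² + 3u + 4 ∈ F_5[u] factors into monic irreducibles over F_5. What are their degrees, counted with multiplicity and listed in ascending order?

2, 3

Write g(u) = u⁵ + 3u⁴ + u³ + 2u² + 3u + 4.
Roots in F_5: g(0) = 4; g(1) = 4; g(2) = 1; g(3) = 4; g(4) = 4.
Complete factorization: g(u) = (u² + 3u + 3)·(u³ + 3u + 3).
Factor degrees with multiplicity: 2 + 3 = 5.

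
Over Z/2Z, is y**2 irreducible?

No

Write m(y) = y**2.
Check for roots in Z/2Z: m(0) = 0 → root; m(1) = 1.
m(0) = 0, so (y) divides m(y); m is reducible.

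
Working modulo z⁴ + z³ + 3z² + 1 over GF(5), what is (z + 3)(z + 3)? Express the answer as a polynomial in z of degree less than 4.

z^2 + z + 4

Multiply in GF(5)[z]: (z + 3)·(z + 3) = z² + z + 4.
Reduced: z² + z + 4.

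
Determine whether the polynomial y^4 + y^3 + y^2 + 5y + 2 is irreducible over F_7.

Yes

Write g(y) = y^4 + y^3 + y^2 + 5y + 2.
Check for roots in F_7: g(0) = 2; g(1) = 3; g(2) = 5; g(3) = 1; g(4) = 1; g(5) = 4; g(6) = 5.
No roots, so no linear factors.
Degree-2 irreducible divisors: test the 21 monic irreducibles of degree 2 over GF(7).
None of them divide g (all give nonzero remainder).
No irreducible factor of degree ≤ 2 exists, so g is irreducible over GF(7).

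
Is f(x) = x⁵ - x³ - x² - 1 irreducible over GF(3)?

Check for roots in GF(3): f(0) = 2; f(1) = 1; f(2) = 1.
No roots, so no linear factors.
Monic irreducibles of degree 2 over GF(3): x² + 1, x² + x - 1, x² - x - 1.
None of them divide f (all give nonzero remainder).
No irreducible factor of degree ≤ 2 exists, so f is irreducible over GF(3).

Yes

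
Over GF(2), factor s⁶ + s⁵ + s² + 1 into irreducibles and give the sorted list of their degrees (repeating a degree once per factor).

Write g(s) = s⁶ + s⁵ + s² + 1.
Roots in GF(2): g(0) = 1; g(1) = 0 → root.
Linear factors from roots: (s + 1).
Complete factorization: g(s) = (s + 1)·(s² + s + 1)·(s³ + s² + 1).
Factor degrees with multiplicity: 1 + 2 + 3 = 6.

1, 2, 3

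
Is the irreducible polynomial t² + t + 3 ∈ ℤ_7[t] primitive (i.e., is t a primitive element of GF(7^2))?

Yes

Write f(t) = t² + t + 3.
|GF(7^2)^×| = 7^2 − 1 = 48. Prime factorization: 48 = 2^4·3.
f is primitive ⇔ t has order 48 in GF(7)[t]/(f), i.e. t^(48/q) ≠ 1 for each prime q | 48.
t^(24) mod f = 6.
t^(16) mod f = 2.
None equal 1, so t has full order 48; f is primitive.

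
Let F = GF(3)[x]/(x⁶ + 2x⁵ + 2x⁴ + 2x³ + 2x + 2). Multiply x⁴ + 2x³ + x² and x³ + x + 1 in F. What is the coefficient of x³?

Multiply in GF(3)[x]: (x⁴ + 2x³ + x²)·(x³ + x + 1) = x⁷ + 2x⁶ + 2x⁵ + x².
Reduce using x⁶ ≡ x⁵ + x⁴ + x³ + x + 1 (mod x⁶ + 2x⁵ + 2x⁴ + 2x³ + 2x + 2).
Reduced: x⁴ + 2x² + x.

0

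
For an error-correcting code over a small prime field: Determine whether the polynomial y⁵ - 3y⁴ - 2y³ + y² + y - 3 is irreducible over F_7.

Yes

Write h(y) = y⁵ - 3y⁴ - 2y³ + y² + y - 3.
Check for roots in F_7: h(0) = 4; h(1) = 2; h(2) = 6; h(3) = 4; h(4) = 5; h(5) = 5; h(6) = 2.
No roots, so no linear factors.
Degree-2 irreducible divisors: test the 21 monic irreducibles of degree 2 over GF(7).
None of them divide h (all give nonzero remainder).
No irreducible factor of degree ≤ 2 exists, so h is irreducible over GF(7).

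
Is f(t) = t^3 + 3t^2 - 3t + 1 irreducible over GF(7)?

Check for roots in GF(7): f(0) = 1; f(1) = 2; f(2) = 1; f(3) = 4; f(4) = 3; f(5) = 4; f(6) = 6.
No roots. A degree-3 polynomial over a field with no linear factor is irreducible.

Yes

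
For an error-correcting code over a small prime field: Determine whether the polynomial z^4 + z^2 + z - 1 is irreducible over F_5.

No

Write f(z) = z^4 + z^2 + z - 1.
Check for roots in F_5: f(0) = 4; f(1) = 2; f(2) = 1; f(3) = 2; f(4) = 0 → root.
f(4) = 0, so (z − 4) divides f(z); f is reducible.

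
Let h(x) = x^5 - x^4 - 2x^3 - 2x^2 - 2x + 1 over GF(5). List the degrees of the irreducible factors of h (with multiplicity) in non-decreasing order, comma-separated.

Roots in GF(5): h(0) = 1; h(1) = 0 → root; h(2) = 4; h(3) = 0 → root; h(4) = 1.
Linear factors from roots: (x - 1), (x + 2).
Complete factorization: h(x) = (x + 2)·(x - 1)·(x^3 - 2x^2 + 2x + 2).
Factor degrees with multiplicity: 1 + 1 + 3 = 5.

1, 1, 3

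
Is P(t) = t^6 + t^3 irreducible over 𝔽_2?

No

Check for roots in 𝔽_2: P(0) = 0 → root; P(1) = 0 → root.
P(0) = 0, so (t) divides P(t); P is reducible.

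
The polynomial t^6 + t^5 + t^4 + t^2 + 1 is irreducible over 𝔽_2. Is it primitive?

No

Write f(t) = t^6 + t^5 + t^4 + t^2 + 1.
|GF(2^6)^×| = 2^6 − 1 = 63. Prime factorization: 63 = 3^2·7.
f is primitive ⇔ t has order 63 in GF(2)[t]/(f), i.e. t^(63/q) ≠ 1 for each prime q | 63.
t^(21) mod f = 1
t^(9) mod f = t^3 + 1.
Since t^(21) = 1, the order of t divides 21 < 63; not primitive.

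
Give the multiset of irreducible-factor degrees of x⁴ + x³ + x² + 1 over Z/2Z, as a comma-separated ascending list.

1, 3

Write g(x) = x⁴ + x³ + x² + 1.
Roots in Z/2Z: g(0) = 1; g(1) = 0 → root.
Linear factors from roots: (x + 1).
Complete factorization: g(x) = (x + 1)·(x³ + x + 1).
Factor degrees with multiplicity: 1 + 3 = 4.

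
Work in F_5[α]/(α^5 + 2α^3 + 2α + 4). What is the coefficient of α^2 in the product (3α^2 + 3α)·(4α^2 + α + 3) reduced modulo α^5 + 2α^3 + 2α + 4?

2

Multiply in F_5[α]: (3α^2 + 3α)·(4α^2 + α + 3) = 2α^4 + 2α^2 + 4α.
Reduced: 2α^4 + 2α^2 + 4α.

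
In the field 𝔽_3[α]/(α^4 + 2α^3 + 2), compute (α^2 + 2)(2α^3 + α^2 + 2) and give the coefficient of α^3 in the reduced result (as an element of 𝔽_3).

Multiply in 𝔽_3[α]: (α^2 + 2)·(2α^3 + α^2 + 2) = 2α^5 + α^4 + α^3 + α^2 + 1.
Reduce using α^4 ≡ α^3 + 1 (mod α^4 + 2α^3 + 2).
Reduced: α^3 + α^2 + 2α + 1.

1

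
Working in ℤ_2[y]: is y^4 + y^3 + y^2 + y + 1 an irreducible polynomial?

Yes

Write f(y) = y^4 + y^3 + y^2 + y + 1.
Check for roots in ℤ_2: f(0) = 1; f(1) = 1.
No roots, so no linear factors.
Monic irreducibles of degree 2 over GF(2): y^2 + y + 1.
None of them divide f (all give nonzero remainder).
No irreducible factor of degree ≤ 2 exists, so f is irreducible over GF(2).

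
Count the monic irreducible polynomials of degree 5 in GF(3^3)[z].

2869776

x^(27^5) − x is the product of all monic irreducibles of degree dividing 5; Möbius inversion gives N = (1/5) Σ μ(5/d)·27^d.
Divisors of 5: 1, 5; μ(5/d) for each: -1, 1.
Σ = − 27^1 + 27^5 = 14348880.
N = 14348880/5 = 2869776.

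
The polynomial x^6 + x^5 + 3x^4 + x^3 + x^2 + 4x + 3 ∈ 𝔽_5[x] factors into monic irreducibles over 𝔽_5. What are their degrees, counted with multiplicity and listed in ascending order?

Write g(x) = x^6 + x^5 + 3x^4 + x^3 + x^2 + 4x + 3.
Roots in 𝔽_5: g(0) = 3; g(1) = 4; g(2) = 2; g(3) = 1; g(4) = 2.
Complete factorization: g(x) = (x^2 + x + 2)·(x^2 + 3)^2.
Factor degrees with multiplicity: 2 + 2 + 2 = 6.

2, 2, 2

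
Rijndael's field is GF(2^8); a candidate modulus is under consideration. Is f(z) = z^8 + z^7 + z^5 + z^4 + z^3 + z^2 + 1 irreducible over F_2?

Check for roots in F_2: f(0) = 1; f(1) = 1.
No roots, so no linear factors.
Monic irreducibles of degree 2 over GF(2): z^2 + z + 1.
None of them divide f (all give nonzero remainder).
Monic irreducibles of degree 3 over GF(2): z^3 + z + 1, z^3 + z^2 + 1.
None of them divide f (all give nonzero remainder).
Monic irreducibles of degree 4 over GF(2): z^4 + z + 1, z^4 + z^3 + 1, z^4 + z^3 + z^2 + z + 1.
None of them divide f (all give nonzero remainder).
No irreducible factor of degree ≤ 4 exists, so f is irreducible over GF(2).

Yes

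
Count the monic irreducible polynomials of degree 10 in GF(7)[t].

x^(7^10) − x is the product of all monic irreducibles of degree dividing 10; Möbius inversion gives N = (1/10) Σ μ(10/d)·7^d.
Divisors of 10: 1, 2, 5, 10; μ(10/d) for each: 1, -1, -1, 1.
Σ = 7^1 − 7^2 − 7^5 + 7^10 = 282458400.
N = 282458400/10 = 28245840.

28245840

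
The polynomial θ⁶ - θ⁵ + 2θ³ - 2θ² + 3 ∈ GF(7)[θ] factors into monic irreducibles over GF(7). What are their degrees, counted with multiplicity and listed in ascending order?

Write h(θ) = θ⁶ - θ⁵ + 2θ³ - 2θ² + 3.
Linear factors from roots: (θ - 3), (θ + 3).
Complete factorization: h(θ) = (θ + 3)·(θ - 3)·(θ² + θ - 1)·(θ² - 2θ - 2).
Factor degrees with multiplicity: 1 + 1 + 2 + 2 = 6.

1, 1, 2, 2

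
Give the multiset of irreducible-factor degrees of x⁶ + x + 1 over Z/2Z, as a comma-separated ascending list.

6

Write g(x) = x⁶ + x + 1.
Roots in Z/2Z: g(0) = 1; g(1) = 1.
Complete factorization: g(x) = (x⁶ + x + 1).
Factor degrees with multiplicity: 6 = 6.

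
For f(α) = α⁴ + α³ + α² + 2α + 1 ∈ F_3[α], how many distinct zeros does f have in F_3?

2

Evaluate at each of the 3 elements of F_3:
f(0) = 1; f(1) = 0 → root; f(2) = 0 → root.
Roots: {1, 2}.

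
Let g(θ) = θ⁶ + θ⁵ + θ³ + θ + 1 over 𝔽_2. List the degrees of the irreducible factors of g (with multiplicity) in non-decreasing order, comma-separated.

Roots in 𝔽_2: g(0) = 1; g(1) = 1.
Complete factorization: g(θ) = (θ² + θ + 1)^3.
Factor degrees with multiplicity: 2 + 2 + 2 = 6.

2, 2, 2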